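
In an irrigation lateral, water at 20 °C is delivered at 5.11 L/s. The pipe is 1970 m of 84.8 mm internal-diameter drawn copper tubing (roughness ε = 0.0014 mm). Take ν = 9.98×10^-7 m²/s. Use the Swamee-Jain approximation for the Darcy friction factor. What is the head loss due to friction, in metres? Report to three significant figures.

V = 4Q/(πD²) = 4·0.00511/(π·0.0848²) = 0.9048 m/s
Re = VD/ν = 0.9048·0.0848/9.98×10^-7 = 7.69×10^4 → turbulent
ε/D = 0.0014/84.8 = 1.65×10^-5
Swamee-Jain: f = 0.01897
h_f = f(L/D)V²/(2g) = 0.01897·(1970/0.0848)·0.9048²/(2·9.81) = 18.39 m

h_f ≈ 18.4 m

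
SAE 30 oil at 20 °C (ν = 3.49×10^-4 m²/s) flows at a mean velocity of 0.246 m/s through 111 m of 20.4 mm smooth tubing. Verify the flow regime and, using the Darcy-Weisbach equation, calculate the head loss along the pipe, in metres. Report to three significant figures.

h_f ≈ 74.7 m

Re = VD/ν = 0.246·0.02040/3.49×10^-4 = 14.4 → laminar (Re < 2300)
f = 64/Re = 4.451
h_f = f(L/D)V²/(2g) = 4.451·(111/0.02040)·0.246²/(2·9.81) = 74.70 m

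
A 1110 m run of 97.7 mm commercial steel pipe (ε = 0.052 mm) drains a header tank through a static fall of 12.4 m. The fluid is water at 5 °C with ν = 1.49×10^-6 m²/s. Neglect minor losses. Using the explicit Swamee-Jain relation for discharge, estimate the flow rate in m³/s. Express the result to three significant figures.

Q ≈ 0.00744 m³/s

Swamee-Jain (Type II): Q = -0.965·√(gD⁵h_f/L)·ln[ε/(3.7D) + √(3.17ν²L/(gD³h_f))]
√(gD⁵h_f/L) = √(9.81·0.0977⁵·12.4/1110) = 9.877×10^-4
ε/(3.7D) = 1.44×10^-4; √(3.17ν²L/(gD³h_f)) = 2.62×10^-4
Q = -0.965·9.877×10^-4·ln(4.063×10^-4) = 0.007442 m³/s
Check: V = 0.993 m/s, Re = 6.51×10^4, f = 0.02180, h_f = 12.4 m ≈ 12.4 m ✓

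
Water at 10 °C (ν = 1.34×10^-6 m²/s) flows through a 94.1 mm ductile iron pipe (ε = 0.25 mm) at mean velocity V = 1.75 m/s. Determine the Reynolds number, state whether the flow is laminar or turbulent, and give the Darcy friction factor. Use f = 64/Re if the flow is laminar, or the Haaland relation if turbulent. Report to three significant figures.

Re = VD/ν = 1.750·0.0941/1.34×10^-6 = 1.23×10^5
Re > 4000 → turbulent; ε/D = 0.00266
Haaland: f = 0.02638

Re ≈ 1.23×10^5; turbulent; f ≈ 0.0264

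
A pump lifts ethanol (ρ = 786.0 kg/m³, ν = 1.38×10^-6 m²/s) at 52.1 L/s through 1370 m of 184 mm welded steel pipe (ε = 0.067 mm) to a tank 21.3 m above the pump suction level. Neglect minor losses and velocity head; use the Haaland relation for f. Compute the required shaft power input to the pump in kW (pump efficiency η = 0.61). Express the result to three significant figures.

V = 4Q/(πD²) = 1.959 m/s; Re = 2.61×10^5; ε/D = 3.64×10^-4; f = 0.01744
h_f = f(L/D)V²/2g = 25.41 m
Total head H = z + h_f = 21.3 + 25.41 = 46.71 m
P_hyd = ρgQH = 786.0·9.81·0.0521·46.71 = 18.76 kW
P_shaft = P_hyd/η = 18.76/0.61 = 30.76 kW

P_shaft ≈ 30.8 kW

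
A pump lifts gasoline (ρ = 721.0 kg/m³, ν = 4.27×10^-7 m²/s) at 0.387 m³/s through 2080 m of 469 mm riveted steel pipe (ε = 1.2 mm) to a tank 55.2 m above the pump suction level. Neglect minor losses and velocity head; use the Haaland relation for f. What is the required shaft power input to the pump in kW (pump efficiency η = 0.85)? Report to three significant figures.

P_shaft ≈ 270 kW

V = 4Q/(πD²) = 2.240 m/s; Re = 2.46×10^6; ε/D = 0.00256; f = 0.02514
h_f = f(L/D)V²/2g = 28.52 m
Total head H = z + h_f = 55.2 + 28.52 = 83.72 m
P_hyd = ρgQH = 721.0·9.81·0.387·83.72 = 229.2 kW
P_shaft = P_hyd/η = 229.2/0.85 = 269.6 kW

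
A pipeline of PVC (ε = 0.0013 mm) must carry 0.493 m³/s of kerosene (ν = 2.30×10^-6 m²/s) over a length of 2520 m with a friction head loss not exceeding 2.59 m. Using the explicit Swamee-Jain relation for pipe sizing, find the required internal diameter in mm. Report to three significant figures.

D ≈ 783 mm

Swamee-Jain (Type III): D = 0.66·[ε^1.25·(LQ²/(gh_f))^4.75 + ν·Q^9.4·(L/(gh_f))^5.2]^0.04
LQ²/(gh_f) = 24.11; L/(gh_f) = 99.18
Term 1 = ε^1.25·(…)^4.75 = 0.161; Term 2 = ν·Q^9.4·(…)^5.2 = 71.8
D = 0.66·(0.161 + 71.8)^0.04 = 0.7831 m = 783 mm
Check: V = 1.02 m/s, Re = 3.49×10^5, f = 0.01400, h_f = 2.41 m ≈ 2.59 m ✓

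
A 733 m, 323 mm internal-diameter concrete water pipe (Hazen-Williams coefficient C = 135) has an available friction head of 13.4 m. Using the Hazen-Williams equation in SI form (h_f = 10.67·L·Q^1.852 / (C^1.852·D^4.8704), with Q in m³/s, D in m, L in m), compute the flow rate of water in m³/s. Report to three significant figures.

Q ≈ 0.222 m³/s

Rearranging: Q = [h_f·C^1.852·D^4.8704 / (10.67·L)]^(1/1.852)
Q = [13.4·135^1.852·0.323^4.8704 / (10.67·733)]^0.540 = 0.2218 m³/s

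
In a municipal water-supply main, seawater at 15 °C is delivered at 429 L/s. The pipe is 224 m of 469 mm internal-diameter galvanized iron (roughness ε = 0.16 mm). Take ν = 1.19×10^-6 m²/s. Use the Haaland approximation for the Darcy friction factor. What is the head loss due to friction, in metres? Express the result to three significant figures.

h_f ≈ 2.40 m

V = 4Q/(πD²) = 4·0.429/(π·0.469²) = 2.483 m/s
Re = VD/ν = 2.483·0.469/1.19×10^-6 = 9.79×10^5 → turbulent
ε/D = 0.16/469 = 3.41×10^-4
Haaland: f = 0.01598
h_f = f(L/D)V²/(2g) = 0.01598·(224/0.469)·2.483²/(2·9.81) = 2.398 m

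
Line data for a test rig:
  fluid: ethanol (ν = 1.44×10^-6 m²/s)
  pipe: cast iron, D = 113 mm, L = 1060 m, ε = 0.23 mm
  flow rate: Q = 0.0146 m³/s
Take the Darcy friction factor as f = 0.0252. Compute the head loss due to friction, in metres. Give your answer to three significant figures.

V = 4Q/(πD²) = 4·0.0146/(π·0.113²) = 1.456 m/s
h_f = f(L/D)V²/(2g) = 0.02520·(1060/0.113)·1.456²/(2·9.81) = 25.54 m

h_f ≈ 25.5 m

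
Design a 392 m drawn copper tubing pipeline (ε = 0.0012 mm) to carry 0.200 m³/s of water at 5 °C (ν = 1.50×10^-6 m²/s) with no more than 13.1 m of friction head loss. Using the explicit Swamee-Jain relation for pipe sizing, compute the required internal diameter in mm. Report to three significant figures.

D ≈ 266 mm

Swamee-Jain (Type III): D = 0.66·[ε^1.25·(LQ²/(gh_f))^4.75 + ν·Q^9.4·(L/(gh_f))^5.2]^0.04
LQ²/(gh_f) = 0.1220; L/(gh_f) = 3.050
Term 1 = ε^1.25·(…)^4.75 = 1.82×10^-12; Term 2 = ν·Q^9.4·(…)^5.2 = 1.33×10^-10
D = 0.66·(1.82×10^-12 + 1.33×10^-10)^0.04 = 0.2659 m = 266 mm
Check: V = 3.60 m/s, Re = 6.38×10^5, f = 0.01262, h_f = 12.3 m ≈ 13.1 m ✓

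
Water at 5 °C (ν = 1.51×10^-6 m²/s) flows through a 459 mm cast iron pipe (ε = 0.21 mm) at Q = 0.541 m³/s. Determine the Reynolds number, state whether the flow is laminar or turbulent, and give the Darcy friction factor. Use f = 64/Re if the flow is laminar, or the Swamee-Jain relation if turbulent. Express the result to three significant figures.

Re ≈ 9.94×10^5; turbulent; f ≈ 0.0170

V = 4Q/(πD²) = 3.270 m/s
Re = VD/ν = 3.270·0.459/1.51×10^-6 = 9.94×10^5
Re > 4000 → turbulent; ε/D = 4.58×10^-4
Swamee-Jain: f = 0.01701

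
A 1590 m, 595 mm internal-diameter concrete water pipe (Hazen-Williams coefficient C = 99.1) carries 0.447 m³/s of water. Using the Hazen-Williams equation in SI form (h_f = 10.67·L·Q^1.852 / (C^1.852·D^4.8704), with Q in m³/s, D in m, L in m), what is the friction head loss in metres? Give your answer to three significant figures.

h_f ≈ 9.62 m

h_f = 10.67·1590·0.447^1.852 / (99.1^1.852·0.595^4.8704) = 9.625 m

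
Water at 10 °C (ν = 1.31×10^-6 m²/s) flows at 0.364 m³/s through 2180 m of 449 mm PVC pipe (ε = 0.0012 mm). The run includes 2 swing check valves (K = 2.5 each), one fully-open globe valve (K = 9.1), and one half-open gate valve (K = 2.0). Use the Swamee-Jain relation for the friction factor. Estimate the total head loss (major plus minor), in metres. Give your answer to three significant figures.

V = 4Q/(πD²) = 2.299 m/s; V²/2g = 0.2694 m
Re = 7.88×10^5, ε/D = 2.67×10^-6 → f = 0.01215 (Swamee-Jain)
Major: h_f = f(L/D)·V²/2g = 0.01215·4855·0.2694 = 15.88 m
Minor: ΣK = 16.1; h_m = ΣK·V²/2g = 4.337 m
Total H_L = 15.88 + 4.337 = 20.22 m

H_L ≈ 20.2 m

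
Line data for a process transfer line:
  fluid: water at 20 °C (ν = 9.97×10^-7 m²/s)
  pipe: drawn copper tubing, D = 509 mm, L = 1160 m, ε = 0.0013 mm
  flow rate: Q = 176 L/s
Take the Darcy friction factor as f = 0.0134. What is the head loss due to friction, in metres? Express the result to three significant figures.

h_f ≈ 1.16 m

V = 4Q/(πD²) = 4·0.176/(π·0.509²) = 0.8649 m/s
h_f = f(L/D)V²/(2g) = 0.01340·(1160/0.509)·0.8649²/(2·9.81) = 1.164 m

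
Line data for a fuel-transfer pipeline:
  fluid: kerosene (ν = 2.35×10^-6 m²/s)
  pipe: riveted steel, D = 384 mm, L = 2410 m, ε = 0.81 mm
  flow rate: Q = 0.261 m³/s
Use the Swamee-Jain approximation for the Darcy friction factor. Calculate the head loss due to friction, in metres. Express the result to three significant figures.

V = 4Q/(πD²) = 4·0.261/(π·0.384²) = 2.254 m/s
Re = VD/ν = 2.254·0.384/2.35×10^-6 = 3.68×10^5 → turbulent
ε/D = 0.81/384 = 0.00211
Swamee-Jain: f = 0.02436
h_f = f(L/D)V²/(2g) = 0.02436·(2410/0.384)·2.254²/(2·9.81) = 39.58 m

h_f ≈ 39.6 m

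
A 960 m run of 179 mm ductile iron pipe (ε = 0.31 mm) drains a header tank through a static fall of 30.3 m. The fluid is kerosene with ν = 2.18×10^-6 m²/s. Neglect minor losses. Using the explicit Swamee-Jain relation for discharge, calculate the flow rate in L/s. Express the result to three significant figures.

Q ≈ 54.5 L/s

Swamee-Jain (Type II): Q = -0.965·√(gD⁵h_f/L)·ln[ε/(3.7D) + √(3.17ν²L/(gD³h_f))]
√(gD⁵h_f/L) = √(9.81·0.179⁵·30.3/960) = 0.007543
ε/(3.7D) = 4.68×10^-4; √(3.17ν²L/(gD³h_f)) = 9.21×10^-5
Q = -0.965·0.007543·ln(5.602×10^-4) = 0.05450 m³/s
Check: V = 2.17 m/s, Re = 1.78×10^5, f = 0.02382, h_f = 30.5 m ≈ 30.3 m ✓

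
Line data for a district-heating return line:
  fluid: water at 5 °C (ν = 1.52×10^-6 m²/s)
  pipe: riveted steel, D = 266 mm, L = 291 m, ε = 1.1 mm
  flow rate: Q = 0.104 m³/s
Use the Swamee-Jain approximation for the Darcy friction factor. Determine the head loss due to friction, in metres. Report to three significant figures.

h_f ≈ 5.69 m

V = 4Q/(πD²) = 4·0.104/(π·0.266²) = 1.871 m/s
Re = VD/ν = 1.871·0.266/1.52×10^-6 = 3.28×10^5 → turbulent
ε/D = 1.1/266 = 0.00414
Swamee-Jain: f = 0.02916
h_f = f(L/D)V²/(2g) = 0.02916·(291/0.266)·1.871²/(2·9.81) = 5.694 m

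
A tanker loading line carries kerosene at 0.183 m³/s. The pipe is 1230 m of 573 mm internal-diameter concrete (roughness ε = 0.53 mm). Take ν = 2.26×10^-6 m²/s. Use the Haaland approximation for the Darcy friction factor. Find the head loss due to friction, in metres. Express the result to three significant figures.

h_f ≈ 1.14 m

V = 4Q/(πD²) = 4·0.183/(π·0.573²) = 0.7097 m/s
Re = VD/ν = 0.7097·0.573/2.26×10^-6 = 1.80×10^5 → turbulent
ε/D = 0.53/573 = 9.25×10^-4
Haaland: f = 0.02074
h_f = f(L/D)V²/(2g) = 0.02074·(1230/0.573)·0.7097²/(2·9.81) = 1.143 m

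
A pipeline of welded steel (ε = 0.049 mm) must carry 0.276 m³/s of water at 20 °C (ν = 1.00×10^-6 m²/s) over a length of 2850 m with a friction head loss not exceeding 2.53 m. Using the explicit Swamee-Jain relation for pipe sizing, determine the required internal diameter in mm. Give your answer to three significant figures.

D ≈ 637 mm

Swamee-Jain (Type III): D = 0.66·[ε^1.25·(LQ²/(gh_f))^4.75 + ν·Q^9.4·(L/(gh_f))^5.2]^0.04
LQ²/(gh_f) = 8.747; L/(gh_f) = 114.8
Term 1 = ε^1.25·(…)^4.75 = 0.122; Term 2 = ν·Q^9.4·(…)^5.2 = 0.286
D = 0.66·(0.122 + 0.286)^0.04 = 0.6368 m = 637 mm
Check: V = 0.867 m/s, Re = 5.52×10^5, f = 0.01402, h_f = 2.40 m ≈ 2.53 m ✓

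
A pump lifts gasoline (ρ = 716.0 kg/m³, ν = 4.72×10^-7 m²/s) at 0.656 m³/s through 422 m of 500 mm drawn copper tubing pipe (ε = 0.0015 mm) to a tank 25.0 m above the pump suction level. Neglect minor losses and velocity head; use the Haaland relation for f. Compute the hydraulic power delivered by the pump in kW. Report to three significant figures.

V = 4Q/(πD²) = 3.341 m/s; Re = 3.54×10^6; ε/D = 3.00×10^-6; f = 0.009590
h_f = f(L/D)V²/2g = 4.605 m
Total head H = z + h_f = 25.0 + 4.605 = 29.60 m
P_hyd = ρgQH = 716.0·9.81·0.656·29.60 = 136.4 kW

P_hyd ≈ 136 kW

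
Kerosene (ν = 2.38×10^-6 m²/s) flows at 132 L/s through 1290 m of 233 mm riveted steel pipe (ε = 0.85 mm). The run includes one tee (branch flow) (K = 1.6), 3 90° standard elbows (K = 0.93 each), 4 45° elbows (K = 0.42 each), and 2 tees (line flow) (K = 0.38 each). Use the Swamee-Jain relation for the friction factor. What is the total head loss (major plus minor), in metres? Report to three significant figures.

V = 4Q/(πD²) = 3.096 m/s; V²/2g = 0.4885 m
Re = 3.03×10^5, ε/D = 0.00365 → f = 0.02820 (Swamee-Jain)
Major: h_f = f(L/D)·V²/2g = 0.02820·5536·0.4885 = 76.26 m
Minor: ΣK = 6.83; h_m = ΣK·V²/2g = 3.336 m
Total H_L = 76.26 + 3.336 = 79.59 m

H_L ≈ 79.6 m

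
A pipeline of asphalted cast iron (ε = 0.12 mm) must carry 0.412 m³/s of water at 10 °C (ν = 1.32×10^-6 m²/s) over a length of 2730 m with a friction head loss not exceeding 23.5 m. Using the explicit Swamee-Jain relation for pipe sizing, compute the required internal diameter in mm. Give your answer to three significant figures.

D ≈ 486 mm

Swamee-Jain (Type III): D = 0.66·[ε^1.25·(LQ²/(gh_f))^4.75 + ν·Q^9.4·(L/(gh_f))^5.2]^0.04
LQ²/(gh_f) = 2.010; L/(gh_f) = 11.84
Term 1 = ε^1.25·(…)^4.75 = 3.46×10^-4; Term 2 = ν·Q^9.4·(…)^5.2 = 1.21×10^-4
D = 0.66·(3.46×10^-4 + 1.21×10^-4)^0.04 = 0.4856 m = 486 mm
Check: V = 2.22 m/s, Re = 8.18×10^5, f = 0.01542, h_f = 21.9 m ≈ 23.5 m ✓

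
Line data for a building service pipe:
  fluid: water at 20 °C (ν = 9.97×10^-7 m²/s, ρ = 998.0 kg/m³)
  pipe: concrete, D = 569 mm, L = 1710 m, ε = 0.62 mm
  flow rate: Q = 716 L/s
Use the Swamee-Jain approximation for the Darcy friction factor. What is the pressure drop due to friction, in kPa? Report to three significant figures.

Δp ≈ 241 kPa

V = 4Q/(πD²) = 4·0.716/(π·0.569²) = 2.816 m/s
Re = VD/ν = 2.816·0.569/9.97×10^-7 = 1.61×10^6 → turbulent
ε/D = 0.62/569 = 0.00109
Swamee-Jain: f = 0.02030
h_f = f(L/D)V²/(2g) = 0.02030·(1710/0.569)·2.816²/(2·9.81) = 24.65 m
Δp = ρg·h_f = 998.0·9.81·24.65 = 241.3 kPa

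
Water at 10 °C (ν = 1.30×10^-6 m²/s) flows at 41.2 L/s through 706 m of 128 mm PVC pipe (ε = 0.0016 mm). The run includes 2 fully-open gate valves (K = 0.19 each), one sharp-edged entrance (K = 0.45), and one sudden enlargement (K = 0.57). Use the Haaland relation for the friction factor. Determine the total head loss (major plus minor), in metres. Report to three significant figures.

V = 4Q/(πD²) = 3.202 m/s; V²/2g = 0.5225 m
Re = 3.15×10^5, ε/D = 1.25×10^-5 → f = 0.01432 (Haaland)
Major: h_f = f(L/D)·V²/2g = 0.01432·5516·0.5225 = 41.25 m
Minor: ΣK = 1.40; h_m = ΣK·V²/2g = 0.7315 m
Total H_L = 41.25 + 0.7315 = 41.99 m

H_L ≈ 42.0 m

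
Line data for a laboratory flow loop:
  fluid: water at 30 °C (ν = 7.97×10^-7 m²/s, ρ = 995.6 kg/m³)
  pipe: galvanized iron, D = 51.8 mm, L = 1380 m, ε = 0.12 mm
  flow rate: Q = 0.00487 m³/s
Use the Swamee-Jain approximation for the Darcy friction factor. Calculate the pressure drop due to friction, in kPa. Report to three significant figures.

Δp ≈ 1810 kPa

V = 4Q/(πD²) = 4·0.00487/(π·0.0518²) = 2.311 m/s
Re = VD/ν = 2.311·0.0518/7.97×10^-7 = 1.50×10^5 → turbulent
ε/D = 0.12/51.8 = 0.00232
Swamee-Jain: f = 0.02562
h_f = f(L/D)V²/(2g) = 0.02562·(1380/0.0518)·2.311²/(2·9.81) = 185.8 m
Δp = ρg·h_f = 995.6·9.81·185.8 = 1814 kPa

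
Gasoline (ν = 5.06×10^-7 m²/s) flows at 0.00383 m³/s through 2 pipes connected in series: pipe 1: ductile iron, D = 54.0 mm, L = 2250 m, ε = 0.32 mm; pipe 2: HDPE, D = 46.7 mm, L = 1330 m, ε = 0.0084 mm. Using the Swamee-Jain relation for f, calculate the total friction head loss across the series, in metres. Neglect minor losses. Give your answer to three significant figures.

Pipe 1: V = 1.672 m/s, Re = 1.78×10^5, ε/D = 0.00593, f = 0.03265, h_1 = f(L/D)V²/2g = 193.9 m
Pipe 2: V = 2.236 m/s, Re = 2.06×10^5, ε/D = 1.80×10^-4, f = 0.01692, h_2 = f(L/D)V²/2g = 122.8 m
Series → Q common, losses add: H = Σh = 316.7 m

H ≈ 317 m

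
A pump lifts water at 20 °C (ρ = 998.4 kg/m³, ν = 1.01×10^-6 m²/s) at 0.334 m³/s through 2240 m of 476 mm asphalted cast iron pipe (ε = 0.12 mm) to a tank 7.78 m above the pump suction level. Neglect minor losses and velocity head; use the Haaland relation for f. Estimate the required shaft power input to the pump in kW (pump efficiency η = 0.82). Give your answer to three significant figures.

V = 4Q/(πD²) = 1.877 m/s; Re = 8.85×10^5; ε/D = 2.52×10^-4; f = 0.01523
h_f = f(L/D)V²/2g = 12.87 m
Total head H = z + h_f = 7.78 + 12.87 = 20.65 m
P_hyd = ρgQH = 998.4·9.81·0.334·20.65 = 67.55 kW
P_shaft = P_hyd/η = 67.55/0.82 = 82.38 kW

P_shaft ≈ 82.4 kW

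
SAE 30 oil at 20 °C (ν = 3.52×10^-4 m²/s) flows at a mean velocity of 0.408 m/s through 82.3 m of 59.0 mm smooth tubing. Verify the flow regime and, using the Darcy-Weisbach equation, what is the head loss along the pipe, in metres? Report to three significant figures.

h_f ≈ 11.1 m

Re = VD/ν = 0.408·0.05900/3.52×10^-4 = 68.4 → laminar (Re < 2300)
f = 64/Re = 0.9359
h_f = f(L/D)V²/(2g) = 0.9359·(82.3/0.05900)·0.408²/(2·9.81) = 11.08 m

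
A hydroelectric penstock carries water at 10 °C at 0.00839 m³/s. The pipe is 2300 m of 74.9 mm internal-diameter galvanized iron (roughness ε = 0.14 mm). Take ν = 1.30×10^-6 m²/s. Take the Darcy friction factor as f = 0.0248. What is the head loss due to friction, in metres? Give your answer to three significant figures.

V = 4Q/(πD²) = 4·0.00839/(π·0.0749²) = 1.904 m/s
h_f = f(L/D)V²/(2g) = 0.02480·(2300/0.0749)·1.904²/(2·9.81) = 140.7 m

h_f ≈ 141 m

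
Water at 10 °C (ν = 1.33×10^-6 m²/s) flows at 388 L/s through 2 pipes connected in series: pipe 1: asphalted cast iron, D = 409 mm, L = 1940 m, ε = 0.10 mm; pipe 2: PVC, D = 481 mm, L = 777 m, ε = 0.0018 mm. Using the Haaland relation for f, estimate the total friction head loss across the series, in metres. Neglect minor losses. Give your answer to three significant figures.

H ≈ 36.5 m

Pipe 1: V = 2.953 m/s, Re = 9.08×10^5, ε/D = 2.44×10^-4, f = 0.01514, h_1 = f(L/D)V²/2g = 31.92 m
Pipe 2: V = 2.135 m/s, Re = 7.72×10^5, ε/D = 3.74×10^-6, f = 0.01216, h_2 = f(L/D)V²/2g = 4.564 m
Series → Q common, losses add: H = Σh = 36.48 m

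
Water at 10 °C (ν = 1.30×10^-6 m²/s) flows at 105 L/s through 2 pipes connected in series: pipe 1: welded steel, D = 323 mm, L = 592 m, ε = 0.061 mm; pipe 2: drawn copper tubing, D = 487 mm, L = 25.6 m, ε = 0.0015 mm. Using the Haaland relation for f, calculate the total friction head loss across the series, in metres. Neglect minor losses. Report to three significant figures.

Pipe 1: V = 1.281 m/s, Re = 3.18×10^5, ε/D = 1.89×10^-4, f = 0.01587, h_1 = f(L/D)V²/2g = 2.434 m
Pipe 2: V = 0.5637 m/s, Re = 2.11×10^5, ε/D = 3.08×10^-6, f = 0.01535, h_2 = f(L/D)V²/2g = 0.01307 m
Series → Q common, losses add: H = Σh = 2.447 m

H ≈ 2.45 m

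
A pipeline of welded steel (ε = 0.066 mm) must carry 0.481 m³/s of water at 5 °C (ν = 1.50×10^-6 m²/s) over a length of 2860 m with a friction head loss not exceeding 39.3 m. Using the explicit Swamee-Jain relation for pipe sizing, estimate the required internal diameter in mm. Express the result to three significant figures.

Swamee-Jain (Type III): D = 0.66·[ε^1.25·(LQ²/(gh_f))^4.75 + ν·Q^9.4·(L/(gh_f))^5.2]^0.04
LQ²/(gh_f) = 1.716; L/(gh_f) = 7.418
Term 1 = ε^1.25·(…)^4.75 = 7.74×10^-5; Term 2 = ν·Q^9.4·(…)^5.2 = 5.17×10^-5
D = 0.66·(7.74×10^-5 + 5.17×10^-5)^0.04 = 0.4613 m = 461 mm
Check: V = 2.88 m/s, Re = 8.85×10^5, f = 0.01422, h_f = 37.2 m ≈ 39.3 m ✓

D ≈ 461 mm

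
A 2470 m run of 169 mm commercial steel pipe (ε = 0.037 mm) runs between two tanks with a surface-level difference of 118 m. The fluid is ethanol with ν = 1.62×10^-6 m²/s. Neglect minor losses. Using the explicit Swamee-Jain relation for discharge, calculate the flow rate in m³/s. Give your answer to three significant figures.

Swamee-Jain (Type II): Q = -0.965·√(gD⁵h_f/L)·ln[ε/(3.7D) + √(3.17ν²L/(gD³h_f))]
√(gD⁵h_f/L) = √(9.81·0.169⁵·118/2470) = 0.008038
ε/(3.7D) = 5.92×10^-5; √(3.17ν²L/(gD³h_f)) = 6.06×10^-5
Q = -0.965·0.008038·ln(1.198×10^-4) = 0.07004 m³/s
Check: V = 3.12 m/s, Re = 3.26×10^5, f = 0.01632, h_f = 119 m ≈ 118 m ✓

Q ≈ 0.0700 m³/s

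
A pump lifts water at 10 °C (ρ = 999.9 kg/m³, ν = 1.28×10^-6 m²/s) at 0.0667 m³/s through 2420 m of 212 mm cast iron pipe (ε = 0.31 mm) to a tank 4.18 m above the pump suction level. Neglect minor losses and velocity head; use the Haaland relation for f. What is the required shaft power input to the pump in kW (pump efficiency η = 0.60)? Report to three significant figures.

P_shaft ≈ 55.0 kW

V = 4Q/(πD²) = 1.890 m/s; Re = 3.13×10^5; ε/D = 0.00146; f = 0.02226
h_f = f(L/D)V²/2g = 46.24 m
Total head H = z + h_f = 4.18 + 46.24 = 50.42 m
P_hyd = ρgQH = 999.9·9.81·0.0667·50.42 = 32.99 kW
P_shaft = P_hyd/η = 32.99/0.60 = 54.98 kW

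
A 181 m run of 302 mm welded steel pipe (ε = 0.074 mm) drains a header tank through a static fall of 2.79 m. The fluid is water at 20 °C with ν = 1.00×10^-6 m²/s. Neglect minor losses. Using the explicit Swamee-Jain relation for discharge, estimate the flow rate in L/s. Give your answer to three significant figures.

Q ≈ 174 L/s

Swamee-Jain (Type II): Q = -0.965·√(gD⁵h_f/L)·ln[ε/(3.7D) + √(3.17ν²L/(gD³h_f))]
√(gD⁵h_f/L) = √(9.81·0.302⁵·2.79/181) = 0.01949
ε/(3.7D) = 6.62×10^-5; √(3.17ν²L/(gD³h_f)) = 2.76×10^-5
Q = -0.965·0.01949·ln(9.381×10^-5) = 0.1744 m³/s
Check: V = 2.44 m/s, Re = 7.35×10^5, f = 0.01550, h_f = 2.81 m ≈ 2.79 m ✓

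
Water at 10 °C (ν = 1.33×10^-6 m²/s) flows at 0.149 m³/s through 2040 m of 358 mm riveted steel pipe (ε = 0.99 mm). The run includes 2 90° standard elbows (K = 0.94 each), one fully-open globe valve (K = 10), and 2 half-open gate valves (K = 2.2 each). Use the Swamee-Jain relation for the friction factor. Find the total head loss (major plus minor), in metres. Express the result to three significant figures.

H_L ≈ 18.4 m

V = 4Q/(πD²) = 1.480 m/s; V²/2g = 0.1117 m
Re = 3.98×10^5, ε/D = 0.00277 → f = 0.02606 (Swamee-Jain)
Major: h_f = f(L/D)·V²/2g = 0.02606·5698·0.1117 = 16.59 m
Minor: ΣK = 16.3; h_m = ΣK·V²/2g = 1.818 m
Total H_L = 16.59 + 1.818 = 18.40 m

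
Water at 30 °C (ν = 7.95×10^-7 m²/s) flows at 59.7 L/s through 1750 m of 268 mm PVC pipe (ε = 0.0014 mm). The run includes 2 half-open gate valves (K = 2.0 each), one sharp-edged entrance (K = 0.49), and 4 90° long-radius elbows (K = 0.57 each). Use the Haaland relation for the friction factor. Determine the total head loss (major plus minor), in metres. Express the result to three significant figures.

V = 4Q/(πD²) = 1.058 m/s; V²/2g = 0.05709 m
Re = 3.57×10^5, ε/D = 5.22×10^-6 → f = 0.01393 (Haaland)
Major: h_f = f(L/D)·V²/2g = 0.01393·6530·0.05709 = 5.194 m
Minor: ΣK = 6.77; h_m = ΣK·V²/2g = 0.3865 m
Total H_L = 5.194 + 0.3865 = 5.581 m

H_L ≈ 5.58 m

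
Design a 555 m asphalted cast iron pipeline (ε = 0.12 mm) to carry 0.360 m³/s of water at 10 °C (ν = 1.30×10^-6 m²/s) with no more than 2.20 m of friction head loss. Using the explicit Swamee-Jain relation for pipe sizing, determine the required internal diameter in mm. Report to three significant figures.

Swamee-Jain (Type III): D = 0.66·[ε^1.25·(LQ²/(gh_f))^4.75 + ν·Q^9.4·(L/(gh_f))^5.2]^0.04
LQ²/(gh_f) = 3.333; L/(gh_f) = 25.72
Term 1 = ε^1.25·(…)^4.75 = 0.00382; Term 2 = ν·Q^9.4·(…)^5.2 = 0.00189
D = 0.66·(0.00382 + 0.00189)^0.04 = 0.5368 m = 537 mm
Check: V = 1.59 m/s, Re = 6.57×10^5, f = 0.01541, h_f = 2.05 m ≈ 2.20 m ✓

D ≈ 537 mm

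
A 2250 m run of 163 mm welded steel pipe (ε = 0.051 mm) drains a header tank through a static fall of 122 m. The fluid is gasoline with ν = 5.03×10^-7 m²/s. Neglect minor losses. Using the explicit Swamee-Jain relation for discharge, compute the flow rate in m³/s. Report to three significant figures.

Q ≈ 0.0693 m³/s

Swamee-Jain (Type II): Q = -0.965·√(gD⁵h_f/L)·ln[ε/(3.7D) + √(3.17ν²L/(gD³h_f))]
√(gD⁵h_f/L) = √(9.81·0.163⁵·122/2250) = 0.007823
ε/(3.7D) = 8.46×10^-5; √(3.17ν²L/(gD³h_f)) = 1.87×10^-5
Q = -0.965·0.007823·ln(1.032×10^-4) = 0.06929 m³/s
Check: V = 3.32 m/s, Re = 1.08×10^6, f = 0.01582, h_f = 123 m ≈ 122 m ✓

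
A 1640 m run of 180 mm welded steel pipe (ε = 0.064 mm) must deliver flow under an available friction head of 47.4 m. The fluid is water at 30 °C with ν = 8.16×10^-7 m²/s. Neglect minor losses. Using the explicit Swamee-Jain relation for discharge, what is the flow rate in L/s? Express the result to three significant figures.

Q ≈ 63.1 L/s

Swamee-Jain (Type II): Q = -0.965·√(gD⁵h_f/L)·ln[ε/(3.7D) + √(3.17ν²L/(gD³h_f))]
√(gD⁵h_f/L) = √(9.81·0.180⁵·47.4/1640) = 0.007320
ε/(3.7D) = 9.61×10^-5; √(3.17ν²L/(gD³h_f)) = 3.57×10^-5
Q = -0.965·0.007320·ln(1.318×10^-4) = 0.06310 m³/s
Check: V = 2.48 m/s, Re = 5.47×10^5, f = 0.01671, h_f = 47.7 m ≈ 47.4 m ✓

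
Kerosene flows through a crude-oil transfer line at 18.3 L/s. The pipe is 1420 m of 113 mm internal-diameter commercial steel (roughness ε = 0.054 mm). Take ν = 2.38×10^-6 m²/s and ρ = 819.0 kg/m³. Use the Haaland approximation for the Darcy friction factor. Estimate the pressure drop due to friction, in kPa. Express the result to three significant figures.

Δp ≈ 349 kPa

V = 4Q/(πD²) = 4·0.0183/(π·0.113²) = 1.825 m/s
Re = VD/ν = 1.825·0.113/2.38×10^-6 = 8.66×10^4 → turbulent
ε/D = 0.054/113 = 4.78×10^-4
Haaland: f = 0.02036
h_f = f(L/D)V²/(2g) = 0.02036·(1420/0.113)·1.825²/(2·9.81) = 43.43 m
Δp = ρg·h_f = 819.0·9.81·43.43 = 348.9 kPa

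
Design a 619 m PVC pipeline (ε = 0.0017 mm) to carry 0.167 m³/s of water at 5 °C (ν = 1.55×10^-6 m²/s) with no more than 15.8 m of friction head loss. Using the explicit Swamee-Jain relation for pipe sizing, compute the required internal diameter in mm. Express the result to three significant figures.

D ≈ 263 mm

Swamee-Jain (Type III): D = 0.66·[ε^1.25·(LQ²/(gh_f))^4.75 + ν·Q^9.4·(L/(gh_f))^5.2]^0.04
LQ²/(gh_f) = 0.1114; L/(gh_f) = 3.994
Term 1 = ε^1.25·(…)^4.75 = 1.82×10^-12; Term 2 = ν·Q^9.4·(…)^5.2 = 1.03×10^-10
D = 0.66·(1.82×10^-12 + 1.03×10^-10)^0.04 = 0.2632 m = 263 mm
Check: V = 3.07 m/s, Re = 5.21×10^5, f = 0.01310, h_f = 14.8 m ≈ 15.8 m ✓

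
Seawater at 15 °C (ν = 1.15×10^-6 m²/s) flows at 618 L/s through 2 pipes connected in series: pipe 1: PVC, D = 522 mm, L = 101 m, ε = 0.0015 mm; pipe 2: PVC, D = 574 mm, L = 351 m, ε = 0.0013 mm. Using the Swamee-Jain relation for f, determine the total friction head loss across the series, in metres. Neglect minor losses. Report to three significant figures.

Pipe 1: V = 2.888 m/s, Re = 1.31×10^6, ε/D = 2.87×10^-6, f = 0.01118, h_1 = f(L/D)V²/2g = 0.9195 m
Pipe 2: V = 2.388 m/s, Re = 1.19×10^6, ε/D = 2.26×10^-6, f = 0.01134, h_2 = f(L/D)V²/2g = 2.015 m
Series → Q common, losses add: H = Σh = 2.935 m

H ≈ 2.93 m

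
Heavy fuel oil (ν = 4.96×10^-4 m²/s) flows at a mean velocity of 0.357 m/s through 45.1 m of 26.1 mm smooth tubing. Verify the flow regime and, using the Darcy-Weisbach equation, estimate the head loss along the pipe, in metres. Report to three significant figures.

Re = VD/ν = 0.357·0.02610/4.96×10^-4 = 18.8 → laminar (Re < 2300)
f = 64/Re = 3.407
h_f = f(L/D)V²/(2g) = 3.407·(45.1/0.02610)·0.357²/(2·9.81) = 38.24 m

h_f ≈ 38.2 m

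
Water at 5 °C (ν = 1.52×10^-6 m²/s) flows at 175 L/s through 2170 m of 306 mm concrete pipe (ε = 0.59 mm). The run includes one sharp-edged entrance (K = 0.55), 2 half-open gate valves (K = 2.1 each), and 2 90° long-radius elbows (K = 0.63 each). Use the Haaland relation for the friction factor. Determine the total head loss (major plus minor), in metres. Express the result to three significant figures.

V = 4Q/(πD²) = 2.380 m/s; V²/2g = 0.2886 m
Re = 4.79×10^5, ε/D = 0.00193 → f = 0.02359 (Haaland)
Major: h_f = f(L/D)·V²/2g = 0.02359·7092·0.2886 = 48.27 m
Minor: ΣK = 6.01; h_m = ΣK·V²/2g = 1.735 m
Total H_L = 48.27 + 1.735 = 50.01 m

H_L ≈ 50.0 m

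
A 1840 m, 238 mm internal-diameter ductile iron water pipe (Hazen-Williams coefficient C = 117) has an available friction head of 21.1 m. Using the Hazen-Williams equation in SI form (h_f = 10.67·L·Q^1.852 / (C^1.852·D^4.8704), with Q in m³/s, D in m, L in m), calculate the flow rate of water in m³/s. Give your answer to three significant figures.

Q ≈ 0.0669 m³/s

Rearranging: Q = [h_f·C^1.852·D^4.8704 / (10.67·L)]^(1/1.852)
Q = [21.1·117^1.852·0.238^4.8704 / (10.67·1840)]^0.540 = 0.06695 m³/s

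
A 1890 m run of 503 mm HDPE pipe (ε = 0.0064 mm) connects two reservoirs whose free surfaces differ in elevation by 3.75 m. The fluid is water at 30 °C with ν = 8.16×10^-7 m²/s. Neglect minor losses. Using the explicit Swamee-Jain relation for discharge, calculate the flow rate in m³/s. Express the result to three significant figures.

Swamee-Jain (Type II): Q = -0.965·√(gD⁵h_f/L)·ln[ε/(3.7D) + √(3.17ν²L/(gD³h_f))]
√(gD⁵h_f/L) = √(9.81·0.503⁵·3.75/1890) = 0.02503
ε/(3.7D) = 3.44×10^-6; √(3.17ν²L/(gD³h_f)) = 2.92×10^-5
Q = -0.965·0.02503·ln(3.263×10^-5) = 0.2496 m³/s
Check: V = 1.26 m/s, Re = 7.74×10^5, f = 0.01239, h_f = 3.74 m ≈ 3.75 m ✓

Q ≈ 0.250 m³/s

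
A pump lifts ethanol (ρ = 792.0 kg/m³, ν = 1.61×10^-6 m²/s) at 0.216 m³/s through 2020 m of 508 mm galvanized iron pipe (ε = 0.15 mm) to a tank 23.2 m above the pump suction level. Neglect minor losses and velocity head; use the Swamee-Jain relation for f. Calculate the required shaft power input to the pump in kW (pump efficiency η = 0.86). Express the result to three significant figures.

P_shaft ≈ 52.8 kW

V = 4Q/(πD²) = 1.066 m/s; Re = 3.36×10^5; ε/D = 2.95×10^-4; f = 0.01685
h_f = f(L/D)V²/2g = 3.879 m
Total head H = z + h_f = 23.2 + 3.879 = 27.08 m
P_hyd = ρgQH = 792.0·9.81·0.216·27.08 = 45.44 kW
P_shaft = P_hyd/η = 45.44/0.86 = 52.84 kW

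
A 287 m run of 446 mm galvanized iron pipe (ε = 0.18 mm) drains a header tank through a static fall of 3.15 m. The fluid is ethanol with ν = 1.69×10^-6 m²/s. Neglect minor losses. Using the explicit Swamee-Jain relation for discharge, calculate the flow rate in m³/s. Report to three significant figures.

Swamee-Jain (Type II): Q = -0.965·√(gD⁵h_f/L)·ln[ε/(3.7D) + √(3.17ν²L/(gD³h_f))]
√(gD⁵h_f/L) = √(9.81·0.446⁵·3.15/287) = 0.04359
ε/(3.7D) = 1.09×10^-4; √(3.17ν²L/(gD³h_f)) = 3.08×10^-5
Q = -0.965·0.04359·ln(1.399×10^-4) = 0.3733 m³/s
Check: V = 2.39 m/s, Re = 6.31×10^5, f = 0.01693, h_f = 3.17 m ≈ 3.15 m ✓

Q ≈ 0.373 m³/s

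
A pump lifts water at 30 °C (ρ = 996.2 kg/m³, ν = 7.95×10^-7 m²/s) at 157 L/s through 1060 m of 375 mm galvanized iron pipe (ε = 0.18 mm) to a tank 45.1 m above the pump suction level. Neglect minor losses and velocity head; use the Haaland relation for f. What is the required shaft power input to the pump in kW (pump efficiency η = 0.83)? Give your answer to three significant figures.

V = 4Q/(πD²) = 1.422 m/s; Re = 6.71×10^5; ε/D = 4.80×10^-4; f = 0.01724
h_f = f(L/D)V²/2g = 5.019 m
Total head H = z + h_f = 45.1 + 5.019 = 50.12 m
P_hyd = ρgQH = 996.2·9.81·0.157·50.12 = 76.90 kW
P_shaft = P_hyd/η = 76.90/0.83 = 92.65 kW

P_shaft ≈ 92.6 kW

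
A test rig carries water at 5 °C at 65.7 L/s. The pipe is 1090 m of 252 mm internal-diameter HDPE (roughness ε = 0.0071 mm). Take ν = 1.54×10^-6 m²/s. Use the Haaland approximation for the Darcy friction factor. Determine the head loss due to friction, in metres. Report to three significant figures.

h_f ≈ 5.92 m

V = 4Q/(πD²) = 4·0.0657/(π·0.252²) = 1.317 m/s
Re = VD/ν = 1.317·0.252/1.54×10^-6 = 2.16×10^5 → turbulent
ε/D = 0.0071/252 = 2.82×10^-5
Haaland: f = 0.01547
h_f = f(L/D)V²/(2g) = 0.01547·(1090/0.252)·1.317²/(2·9.81) = 5.916 m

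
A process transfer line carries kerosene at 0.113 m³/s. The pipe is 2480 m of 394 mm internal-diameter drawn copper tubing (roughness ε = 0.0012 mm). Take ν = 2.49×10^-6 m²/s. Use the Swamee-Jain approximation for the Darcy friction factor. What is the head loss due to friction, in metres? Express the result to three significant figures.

V = 4Q/(πD²) = 4·0.113/(π·0.394²) = 0.9268 m/s
Re = VD/ν = 0.9268·0.394/2.49×10^-6 = 1.47×10^5 → turbulent
ε/D = 0.0012/394 = 3.05×10^-6
Swamee-Jain: f = 0.01654
h_f = f(L/D)V²/(2g) = 0.01654·(2480/0.394)·0.9268²/(2·9.81) = 4.558 m

h_f ≈ 4.56 m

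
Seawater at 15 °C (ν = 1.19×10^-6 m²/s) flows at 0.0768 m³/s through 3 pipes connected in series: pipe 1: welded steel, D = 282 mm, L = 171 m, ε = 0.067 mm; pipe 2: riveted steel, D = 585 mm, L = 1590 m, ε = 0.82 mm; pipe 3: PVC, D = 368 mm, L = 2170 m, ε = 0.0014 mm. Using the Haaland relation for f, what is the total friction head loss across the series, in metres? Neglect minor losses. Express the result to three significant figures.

H ≈ 3.40 m

Pipe 1: V = 1.230 m/s, Re = 2.91×10^5, ε/D = 2.38×10^-4, f = 0.01640, h_1 = f(L/D)V²/2g = 0.7663 m
Pipe 2: V = 0.2857 m/s, Re = 1.40×10^5, ε/D = 0.00140, f = 0.02278, h_2 = f(L/D)V²/2g = 0.2576 m
Pipe 3: V = 0.7221 m/s, Re = 2.23×10^5, ε/D = 3.80×10^-6, f = 0.01520, h_3 = f(L/D)V²/2g = 2.381 m
Series → Q common, losses add: H = Σh = 3.405 m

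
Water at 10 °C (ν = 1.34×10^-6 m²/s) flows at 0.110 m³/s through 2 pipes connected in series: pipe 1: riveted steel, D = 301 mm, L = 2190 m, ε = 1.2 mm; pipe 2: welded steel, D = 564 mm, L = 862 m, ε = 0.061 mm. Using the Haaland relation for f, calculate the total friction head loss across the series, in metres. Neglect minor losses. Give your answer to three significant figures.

Pipe 1: V = 1.546 m/s, Re = 3.47×10^5, ε/D = 0.00399, f = 0.02873, h_1 = f(L/D)V²/2g = 25.46 m
Pipe 2: V = 0.4403 m/s, Re = 1.85×10^5, ε/D = 1.08×10^-4, f = 0.01644, h_2 = f(L/D)V²/2g = 0.2483 m
Series → Q common, losses add: H = Σh = 25.71 m

H ≈ 25.7 m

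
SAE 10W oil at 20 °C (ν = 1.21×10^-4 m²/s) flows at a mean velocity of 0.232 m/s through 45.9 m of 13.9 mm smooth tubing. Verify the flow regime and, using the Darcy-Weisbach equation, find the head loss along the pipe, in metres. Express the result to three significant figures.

h_f ≈ 21.8 m

Re = VD/ν = 0.232·0.01390/1.21×10^-4 = 26.7 → laminar (Re < 2300)
f = 64/Re = 2.401
h_f = f(L/D)V²/(2g) = 2.401·(45.9/0.01390)·0.232²/(2·9.81) = 21.75 m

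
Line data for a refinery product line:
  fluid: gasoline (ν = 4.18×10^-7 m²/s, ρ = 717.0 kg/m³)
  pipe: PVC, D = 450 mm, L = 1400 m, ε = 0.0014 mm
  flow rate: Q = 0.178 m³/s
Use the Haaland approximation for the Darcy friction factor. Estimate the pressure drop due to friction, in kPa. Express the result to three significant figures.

Δp ≈ 15.8 kPa

V = 4Q/(πD²) = 4·0.178/(π·0.450²) = 1.119 m/s
Re = VD/ν = 1.119·0.450/4.18×10^-7 = 1.20×10^6 → turbulent
ε/D = 0.0014/450 = 3.11×10^-6
Haaland: f = 0.01129
h_f = f(L/D)V²/(2g) = 0.01129·(1400/0.450)·1.119²/(2·9.81) = 2.242 m
Δp = ρg·h_f = 717.0·9.81·2.242 = 15.77 kPa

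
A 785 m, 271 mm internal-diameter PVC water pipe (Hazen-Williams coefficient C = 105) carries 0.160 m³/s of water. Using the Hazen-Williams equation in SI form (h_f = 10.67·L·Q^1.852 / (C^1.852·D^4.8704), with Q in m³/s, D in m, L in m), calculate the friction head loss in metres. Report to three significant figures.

h_f ≈ 29.3 m

h_f = 10.67·785·0.160^1.852 / (105^1.852·0.271^4.8704) = 29.34 m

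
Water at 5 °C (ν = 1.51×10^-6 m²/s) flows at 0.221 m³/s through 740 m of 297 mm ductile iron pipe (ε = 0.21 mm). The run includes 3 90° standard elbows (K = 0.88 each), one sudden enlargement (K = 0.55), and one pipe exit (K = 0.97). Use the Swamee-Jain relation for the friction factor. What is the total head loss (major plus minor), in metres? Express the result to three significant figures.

H_L ≈ 26.5 m

V = 4Q/(πD²) = 3.190 m/s; V²/2g = 0.5187 m
Re = 6.27×10^5, ε/D = 7.07×10^-4 → f = 0.01880 (Swamee-Jain)
Major: h_f = f(L/D)·V²/2g = 0.01880·2492·0.5187 = 24.30 m
Minor: ΣK = 4.16; h_m = ΣK·V²/2g = 2.158 m
Total H_L = 24.30 + 2.158 = 26.46 m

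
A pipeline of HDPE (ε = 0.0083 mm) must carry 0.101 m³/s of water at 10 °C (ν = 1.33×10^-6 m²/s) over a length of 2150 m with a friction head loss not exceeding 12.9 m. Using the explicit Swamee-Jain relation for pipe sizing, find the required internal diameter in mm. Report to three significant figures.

D ≈ 293 mm

Swamee-Jain (Type III): D = 0.66·[ε^1.25·(LQ²/(gh_f))^4.75 + ν·Q^9.4·(L/(gh_f))^5.2]^0.04
LQ²/(gh_f) = 0.1733; L/(gh_f) = 16.99
Term 1 = ε^1.25·(…)^4.75 = 1.08×10^-10; Term 2 = ν·Q^9.4·(…)^5.2 = 1.45×10^-9
D = 0.66·(1.08×10^-10 + 1.45×10^-9)^0.04 = 0.2933 m = 293 mm
Check: V = 1.50 m/s, Re = 3.30×10^5, f = 0.01447, h_f = 12.1 m ≈ 12.9 m ✓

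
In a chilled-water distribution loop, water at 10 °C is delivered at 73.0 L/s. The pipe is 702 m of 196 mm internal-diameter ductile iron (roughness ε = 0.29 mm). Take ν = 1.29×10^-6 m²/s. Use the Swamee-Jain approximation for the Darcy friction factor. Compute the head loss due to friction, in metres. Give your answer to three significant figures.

h_f ≈ 23.9 m

V = 4Q/(πD²) = 4·0.0730/(π·0.196²) = 2.419 m/s
Re = VD/ν = 2.419·0.196/1.29×10^-6 = 3.68×10^5 → turbulent
ε/D = 0.29/196 = 0.00148
Swamee-Jain: f = 0.02240
h_f = f(L/D)V²/(2g) = 0.02240·(702/0.196)·2.419²/(2·9.81) = 23.94 m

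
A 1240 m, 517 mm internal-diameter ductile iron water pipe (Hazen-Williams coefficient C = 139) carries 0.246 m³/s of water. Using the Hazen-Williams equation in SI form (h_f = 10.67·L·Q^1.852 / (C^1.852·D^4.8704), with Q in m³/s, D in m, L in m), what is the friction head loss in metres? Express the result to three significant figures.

h_f = 10.67·1240·0.246^1.852 / (139^1.852·0.517^4.8704) = 2.631 m

h_f ≈ 2.63 m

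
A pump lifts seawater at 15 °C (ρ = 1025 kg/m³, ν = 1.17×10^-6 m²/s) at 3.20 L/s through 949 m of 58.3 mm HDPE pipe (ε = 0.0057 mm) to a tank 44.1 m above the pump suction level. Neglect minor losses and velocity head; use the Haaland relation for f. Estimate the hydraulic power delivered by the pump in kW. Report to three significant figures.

V = 4Q/(πD²) = 1.199 m/s; Re = 5.97×10^4; ε/D = 9.78×10^-5; f = 0.02022
h_f = f(L/D)V²/2g = 24.10 m
Total head H = z + h_f = 44.1 + 24.10 = 68.20 m
P_hyd = ρgQH = 1025·9.81·0.00320·68.20 = 2.195 kW

P_hyd ≈ 2.19 kW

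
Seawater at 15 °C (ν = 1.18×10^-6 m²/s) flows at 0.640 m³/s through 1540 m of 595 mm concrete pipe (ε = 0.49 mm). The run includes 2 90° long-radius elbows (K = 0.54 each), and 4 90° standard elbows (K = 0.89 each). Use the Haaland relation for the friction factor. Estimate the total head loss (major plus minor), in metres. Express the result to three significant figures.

V = 4Q/(πD²) = 2.302 m/s; V²/2g = 0.2700 m
Re = 1.16×10^6, ε/D = 8.24×10^-4 → f = 0.01904 (Haaland)
Major: h_f = f(L/D)·V²/2g = 0.01904·2588·0.2700 = 13.31 m
Minor: ΣK = 4.64; h_m = ΣK·V²/2g = 1.253 m
Total H_L = 13.31 + 1.253 = 14.56 m

H_L ≈ 14.6 m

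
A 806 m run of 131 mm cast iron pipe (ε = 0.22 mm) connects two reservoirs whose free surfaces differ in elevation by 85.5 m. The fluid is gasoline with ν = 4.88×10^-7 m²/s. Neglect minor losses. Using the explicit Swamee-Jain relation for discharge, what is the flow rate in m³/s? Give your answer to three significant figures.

Swamee-Jain (Type II): Q = -0.965·√(gD⁵h_f/L)·ln[ε/(3.7D) + √(3.17ν²L/(gD³h_f))]
√(gD⁵h_f/L) = √(9.81·0.131⁵·85.5/806) = 0.006336
ε/(3.7D) = 4.54×10^-4; √(3.17ν²L/(gD³h_f)) = 1.80×10^-5
Q = -0.965·0.006336·ln(4.719×10^-4) = 0.04683 m³/s
Check: V = 3.47 m/s, Re = 9.33×10^5, f = 0.02268, h_f = 85.8 m ≈ 85.5 m ✓

Q ≈ 0.0468 m³/s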